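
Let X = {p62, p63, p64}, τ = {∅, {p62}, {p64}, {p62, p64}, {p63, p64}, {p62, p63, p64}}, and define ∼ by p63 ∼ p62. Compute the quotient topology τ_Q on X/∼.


X/∼ = {[p62=p63], [p64]}; |τ_Q| = 3.

Equivalence classes: [p62=p63], [p64].
Quotient map π: X → X/∼ sends p62 ↦ [p62=p63], p63 ↦ [p62=p63], p64 ↦ [p64].
For each subset V ⊆ X/∼, compute π^{-1}(V) ⊆ X and check whether π^{-1}(V) ∈ τ. V is open in τ_Q iff π^{-1}(V) ∈ τ.
  V = {}: π^{-1}(V) = ∅ ∈ τ ✓.
  V = {[p62=p63]}: π^{-1}(V) = {p62, p63} ∉ τ ✗.
  V = {[p64]}: π^{-1}(V) = {p64} ∈ τ ✓.
  V = {[p62=p63], [p64]}: π^{-1}(V) = {p62, p63, p64} ∈ τ ✓.
Open sets in the quotient: τ_Q = {{}, {[p64]}, {[p62=p63], [p64]}} (3 elements).


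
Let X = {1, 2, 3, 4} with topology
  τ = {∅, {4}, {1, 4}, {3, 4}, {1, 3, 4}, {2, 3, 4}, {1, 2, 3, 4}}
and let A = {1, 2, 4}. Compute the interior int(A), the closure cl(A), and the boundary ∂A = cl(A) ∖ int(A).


int(A) = {1, 4}, cl(A) = {1, 2, 3, 4}, ∂A = {2, 3}.

Closed sets in (X, τ) are complements of opens:
  closed(X, τ) = {∅, {1}, {2}, {1, 2}, {2, 3}, {1, 2, 3}, {1, 2, 3, 4}}.
int(A) = ⋃ {U ∈ τ : U ⊆ A}. Opens contained in A: ∅, {4}, {1, 4}.
Taking the union of these: int(A) = {1, 4}.
cl(A) = ⋂ {C closed : A ⊆ C}. Closed sets containing A: {1, 2, 3, 4}.
Intersecting these: cl(A) = {1, 2, 3, 4}.
∂A = cl(A) ∖ int(A) = {1, 2, 3, 4} ∖ {1, 4} = {2, 3}.


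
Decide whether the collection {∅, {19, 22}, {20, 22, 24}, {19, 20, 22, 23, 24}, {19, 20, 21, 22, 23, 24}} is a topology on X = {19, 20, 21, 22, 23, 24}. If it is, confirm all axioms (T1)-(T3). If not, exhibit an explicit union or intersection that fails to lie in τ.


τ is NOT a topology on X.

Axiom (T1): ∅ ∈ τ? Yes; X ∈ τ? Yes.
Axiom (T2/T3): check pairwise unions and intersections of members of τ.
Counterexample for (T3): {19, 22} ∩ {20, 22, 24} = {22} ∉ τ. Therefore τ is NOT a topology.


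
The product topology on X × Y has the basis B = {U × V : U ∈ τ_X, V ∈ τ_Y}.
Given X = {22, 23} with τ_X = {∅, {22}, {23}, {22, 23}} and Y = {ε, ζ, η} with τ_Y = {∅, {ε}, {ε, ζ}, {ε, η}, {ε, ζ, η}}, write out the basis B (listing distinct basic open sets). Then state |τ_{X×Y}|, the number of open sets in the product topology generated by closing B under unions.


Basis B = {∅ × ∅, {22} × {ε}, {23} × {ε}, {22} × {ε, ζ}, {22} × {ε, η}, {22, 23} × {ε}, {23} × {ε, ζ}, {23} × {ε, η}, {22} × {ε, ζ, η}, {23} × {ε, ζ, η}, {22, 23} × {ε, ζ}, {22, 23} × {ε, η}, {22, 23} × {ε, ζ, η}}; |τ_{X×Y}| = 25.

Enumerate products U × V with U ∈ τ_X, V ∈ τ_Y (deduplicated):
  ∅ × ∅ = {} (∅)
  {22} × {ε} = {(22,ε)}
  {23} × {ε} = {(23,ε)}
  {22} × {ε, ζ} = {(22,ε), (22,ζ)}
  {22} × {ε, η} = {(22,ε), (22,η)}
  {22, 23} × {ε} = {(22,ε), (23,ε)}
  {23} × {ε, ζ} = {(23,ε), (23,ζ)}
  {23} × {ε, η} = {(23,ε), (23,η)}
  {22} × {ε, ζ, η} = {(22,ε), (22,ζ), (22,η)}
  {23} × {ε, ζ, η} = {(23,ε), (23,ζ), (23,η)}
  {22, 23} × {ε, ζ} = {(22,ε), (22,ζ), (23,ε), (23,ζ)}
  {22, 23} × {ε, η} = {(22,ε), (22,η), (23,ε), (23,η)}
  {22, 23} × {ε, ζ, η} = {(22,ε), (22,ζ), (22,η), (23,ε), (23,ζ), (23,η)}
These 13 distinct sets form the basis B.
Close under arbitrary unions to get τ_{X×Y}; counting gives |τ_{X×Y}| = 25.


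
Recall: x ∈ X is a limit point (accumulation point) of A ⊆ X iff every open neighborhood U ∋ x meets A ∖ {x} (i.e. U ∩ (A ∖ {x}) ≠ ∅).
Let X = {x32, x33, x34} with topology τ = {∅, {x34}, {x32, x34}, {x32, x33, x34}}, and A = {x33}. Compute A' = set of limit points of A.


A' = ∅

For each x ∈ X, list the open sets U ∈ τ with x ∈ U, then check whether U ∩ (A ∖ {x}) ≠ ∅ for every such U.
  x = x32: open {x32, x34} ∋ x has {x32, x34} ∩ (A ∖ {x32}) = ∅, so x is NOT a limit point.
  x = x33: open {x32, x33, x34} ∋ x has {x32, x33, x34} ∩ (A ∖ {x33}) = ∅, so x is NOT a limit point.
  x = x34: open {x34} ∋ x has {x34} ∩ (A ∖ {x34}) = ∅, so x is NOT a limit point.
Collecting: A' = ∅.


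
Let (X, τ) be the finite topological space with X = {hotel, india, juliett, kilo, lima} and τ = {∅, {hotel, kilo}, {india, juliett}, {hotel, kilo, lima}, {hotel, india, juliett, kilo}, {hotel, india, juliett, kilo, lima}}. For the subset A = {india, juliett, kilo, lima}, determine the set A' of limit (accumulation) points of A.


A' = {hotel, india, juliett, lima}

For each x ∈ X, list the open sets U ∈ τ with x ∈ U, then check whether U ∩ (A ∖ {x}) ≠ ∅ for every such U.
  x = hotel: opens ∋ x are {hotel, kilo}, {hotel, kilo, lima}, {hotel, india, juliett, kilo}, {hotel, india, juliett, kilo, lima}; each meets A ∖ {hotel}, so x IS a limit point.
  x = india: opens ∋ x are {india, juliett}, {hotel, india, juliett, kilo}, {hotel, india, juliett, kilo, lima}; each meets A ∖ {india}, so x IS a limit point.
  x = juliett: opens ∋ x are {india, juliett}, {hotel, india, juliett, kilo}, {hotel, india, juliett, kilo, lima}; each meets A ∖ {juliett}, so x IS a limit point.
  x = kilo: open {hotel, kilo} ∋ x has {hotel, kilo} ∩ (A ∖ {kilo}) = ∅, so x is NOT a limit point.
  x = lima: opens ∋ x are {hotel, kilo, lima}, {hotel, india, juliett, kilo, lima}; each meets A ∖ {lima}, so x IS a limit point.
Collecting: A' = {hotel, india, juliett, lima}.


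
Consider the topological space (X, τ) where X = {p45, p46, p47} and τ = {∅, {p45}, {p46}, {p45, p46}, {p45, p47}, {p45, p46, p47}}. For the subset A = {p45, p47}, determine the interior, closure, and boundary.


int(A) = {p45, p47}, cl(A) = {p45, p47}, ∂A = ∅.

Closed sets in (X, τ) are complements of opens:
  closed(X, τ) = {∅, {p46}, {p47}, {p45, p47}, {p46, p47}, {p45, p46, p47}}.
int(A) = ⋃ {U ∈ τ : U ⊆ A}. Opens contained in A: ∅, {p45}, {p45, p47}.
Taking the union of these: int(A) = {p45, p47}.
cl(A) = ⋂ {C closed : A ⊆ C}. Closed sets containing A: {p45, p47}, {p45, p46, p47}.
Intersecting these: cl(A) = {p45, p47}.
∂A = cl(A) ∖ int(A) = {p45, p47} ∖ {p45, p47} = ∅.


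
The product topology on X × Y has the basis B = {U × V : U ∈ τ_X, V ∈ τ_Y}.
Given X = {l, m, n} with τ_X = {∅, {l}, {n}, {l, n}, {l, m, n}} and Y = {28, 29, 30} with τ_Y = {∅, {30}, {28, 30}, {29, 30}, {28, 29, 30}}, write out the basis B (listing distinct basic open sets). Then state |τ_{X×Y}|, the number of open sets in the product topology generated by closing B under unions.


Basis B = {∅ × ∅, {l} × {30}, {n} × {30}, {l} × {28, 30}, {l} × {29, 30}, {l, n} × {30}, {n} × {28, 30}, {n} × {29, 30}, {l} × {28, 29, 30}, {l, m, n} × {30}, {n} × {28, 29, 30}, {l, n} × {28, 30}, {l, n} × {29, 30}, {l, n} × {28, 29, 30}, {l, m, n} × {28, 30}, {l, m, n} × {29, 30}, {l, m, n} × {28, 29, 30}}; |τ_{X×Y}| = 50.

Enumerate products U × V with U ∈ τ_X, V ∈ τ_Y (deduplicated):
  ∅ × ∅ = {} (∅)
  {l} × {30} = {(l,30)}
  {n} × {30} = {(n,30)}
  {l} × {28, 30} = {(l,28), (l,30)}
  {l} × {29, 30} = {(l,29), (l,30)}
  {l, n} × {30} = {(l,30), (n,30)}
  {n} × {28, 30} = {(n,28), (n,30)}
  {n} × {29, 30} = {(n,29), (n,30)}
  {l} × {28, 29, 30} = {(l,28), (l,29), (l,30)}
  {l, m, n} × {30} = {(l,30), (m,30), (n,30)}
  {n} × {28, 29, 30} = {(n,28), (n,29), (n,30)}
  {l, n} × {28, 30} = {(l,28), (l,30), (n,28), (n,30)}
  {l, n} × {29, 30} = {(l,29), (l,30), (n,29), (n,30)}
  {l, n} × {28, 29, 30} = {(l,28), (l,29), (l,30), (n,28), (n,29), (n,30)}
  {l, m, n} × {28, 30} = {(l,28), (l,30), (m,28), (m,30), (n,28), (n,30)}
  {l, m, n} × {29, 30} = {(l,29), (l,30), (m,29), (m,30), (n,29), (n,30)}
  {l, m, n} × {28, 29, 30} = {(l,28), (l,29), (l,30), (m,28), (m,29), (m,30), (n,28), (n,29), (n,30)}
These 17 distinct sets form the basis B.
Close under arbitrary unions to get τ_{X×Y}; counting gives |τ_{X×Y}| = 50.


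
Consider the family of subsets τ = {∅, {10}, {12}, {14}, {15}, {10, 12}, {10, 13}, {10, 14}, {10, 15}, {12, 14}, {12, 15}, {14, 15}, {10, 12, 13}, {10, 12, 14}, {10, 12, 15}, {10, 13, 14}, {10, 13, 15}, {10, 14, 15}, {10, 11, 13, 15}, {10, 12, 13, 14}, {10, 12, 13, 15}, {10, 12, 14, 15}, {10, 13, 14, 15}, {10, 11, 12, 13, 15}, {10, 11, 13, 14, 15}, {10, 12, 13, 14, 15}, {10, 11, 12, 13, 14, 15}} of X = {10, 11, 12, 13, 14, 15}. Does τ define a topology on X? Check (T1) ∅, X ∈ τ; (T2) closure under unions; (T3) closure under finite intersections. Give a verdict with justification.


τ is NOT a topology on X.

Axiom (T1): ∅ ∈ τ? Yes; X ∈ τ? Yes.
Axiom (T2/T3): check pairwise unions and intersections of members of τ.
Counterexample for (T2): {12} ∪ {14, 15} = {12, 14, 15} ∉ τ. Therefore τ is NOT a topology.


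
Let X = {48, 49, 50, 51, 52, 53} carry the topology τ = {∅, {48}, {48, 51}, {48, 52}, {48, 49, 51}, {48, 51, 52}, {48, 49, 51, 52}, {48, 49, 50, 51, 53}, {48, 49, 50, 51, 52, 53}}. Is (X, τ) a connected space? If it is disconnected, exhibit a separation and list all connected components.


(X, τ) is connected.

Find clopen sets (U ∈ τ with X ∖ U ∈ τ):
  U = ∅, X ∖ U = {48, 49, 50, 51, 52, 53} — both open, so U is clopen.
  U = {48, 49, 50, 51, 52, 53}, X ∖ U = ∅ — both open, so U is clopen.
Only trivial clopens (∅ and X) exist, so (X, τ) is connected.
Compute connected components by grouping points that agree on all clopens:
  component: {48, 49, 50, 51, 52, 53}


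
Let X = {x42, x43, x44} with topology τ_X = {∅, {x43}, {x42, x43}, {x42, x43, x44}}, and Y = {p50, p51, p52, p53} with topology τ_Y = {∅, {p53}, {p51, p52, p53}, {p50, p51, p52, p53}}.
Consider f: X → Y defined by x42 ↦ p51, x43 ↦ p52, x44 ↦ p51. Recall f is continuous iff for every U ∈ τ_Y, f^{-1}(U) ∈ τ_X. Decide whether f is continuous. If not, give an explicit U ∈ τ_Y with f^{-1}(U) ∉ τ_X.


f IS continuous.

Compute f^{-1}(U) for each U ∈ τ_Y:
  U = ∅: f^{-1}(U) = ∅ ∈ τ_X ✓.
  U = {p53}: f^{-1}(U) = ∅ ∈ τ_X ✓.
  U = {p51, p52, p53}: f^{-1}(U) = {x42, x43, x44} ∈ τ_X ✓.
  U = {p50, p51, p52, p53}: f^{-1}(U) = {x42, x43, x44} ∈ τ_X ✓.
Every preimage lies in τ_X, so f IS continuous.


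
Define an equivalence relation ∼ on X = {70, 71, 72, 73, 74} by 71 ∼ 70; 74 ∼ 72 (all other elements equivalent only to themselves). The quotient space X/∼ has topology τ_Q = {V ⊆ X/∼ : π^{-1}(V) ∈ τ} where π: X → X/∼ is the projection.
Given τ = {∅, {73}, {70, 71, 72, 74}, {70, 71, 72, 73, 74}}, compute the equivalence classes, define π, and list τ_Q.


X/∼ = {[70=71], [72=74], [73]}; |τ_Q| = 4.

Equivalence classes: [70=71], [72=74], [73].
Quotient map π: X → X/∼ sends 70 ↦ [70=71], 71 ↦ [70=71], 72 ↦ [72=74], 73 ↦ [73], 74 ↦ [72=74].
For each subset V ⊆ X/∼, compute π^{-1}(V) ⊆ X and check whether π^{-1}(V) ∈ τ. V is open in τ_Q iff π^{-1}(V) ∈ τ.
  V = {}: π^{-1}(V) = ∅ ∈ τ ✓.
  V = {[70=71]}: π^{-1}(V) = {70, 71} ∉ τ ✗.
  V = {[72=74]}: π^{-1}(V) = {72, 74} ∉ τ ✗.
  V = {[70=71], [72=74]}: π^{-1}(V) = {70, 71, 72, 74} ∈ τ ✓.
  V = {[73]}: π^{-1}(V) = {73} ∈ τ ✓.
  V = {[70=71], [73]}: π^{-1}(V) = {70, 71, 73} ∉ τ ✗.
  V = {[72=74], [73]}: π^{-1}(V) = {72, 73, 74} ∉ τ ✗.
  V = {[70=71], [72=74], [73]}: π^{-1}(V) = {70, 71, 72, 73, 74} ∈ τ ✓.
Open sets in the quotient: τ_Q = {{}, {[70=71], [72=74]}, {[73]}, {[70=71], [72=74], [73]}} (4 elements).


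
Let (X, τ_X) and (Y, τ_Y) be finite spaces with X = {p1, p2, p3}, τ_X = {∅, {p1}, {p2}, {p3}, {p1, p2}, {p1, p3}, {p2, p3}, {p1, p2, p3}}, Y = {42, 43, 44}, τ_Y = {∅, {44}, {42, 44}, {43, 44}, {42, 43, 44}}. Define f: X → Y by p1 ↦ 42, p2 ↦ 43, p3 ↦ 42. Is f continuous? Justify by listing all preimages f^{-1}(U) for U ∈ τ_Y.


f IS continuous.

Compute f^{-1}(U) for each U ∈ τ_Y:
  U = ∅: f^{-1}(U) = ∅ ∈ τ_X ✓.
  U = {44}: f^{-1}(U) = ∅ ∈ τ_X ✓.
  U = {42, 44}: f^{-1}(U) = {p1, p3} ∈ τ_X ✓.
  U = {43, 44}: f^{-1}(U) = {p2} ∈ τ_X ✓.
  U = {42, 43, 44}: f^{-1}(U) = {p1, p2, p3} ∈ τ_X ✓.
Every preimage lies in τ_X, so f IS continuous.


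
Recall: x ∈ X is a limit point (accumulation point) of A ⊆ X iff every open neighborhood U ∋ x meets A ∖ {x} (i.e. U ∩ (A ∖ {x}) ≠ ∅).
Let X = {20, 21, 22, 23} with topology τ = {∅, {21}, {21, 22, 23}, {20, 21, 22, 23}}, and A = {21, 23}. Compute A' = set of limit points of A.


A' = {20, 22, 23}

For each x ∈ X, list the open sets U ∈ τ with x ∈ U, then check whether U ∩ (A ∖ {x}) ≠ ∅ for every such U.
  x = 20: opens ∋ x are {20, 21, 22, 23}; each meets A ∖ {20}, so x IS a limit point.
  x = 21: open {21} ∋ x has {21} ∩ (A ∖ {21}) = ∅, so x is NOT a limit point.
  x = 22: opens ∋ x are {21, 22, 23}, {20, 21, 22, 23}; each meets A ∖ {22}, so x IS a limit point.
  x = 23: opens ∋ x are {21, 22, 23}, {20, 21, 22, 23}; each meets A ∖ {23}, so x IS a limit point.
Collecting: A' = {20, 22, 23}.


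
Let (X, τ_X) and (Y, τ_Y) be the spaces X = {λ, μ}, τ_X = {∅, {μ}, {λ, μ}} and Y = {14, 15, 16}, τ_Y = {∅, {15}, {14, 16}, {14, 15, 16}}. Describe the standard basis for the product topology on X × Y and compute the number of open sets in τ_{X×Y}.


Basis B = {∅ × ∅, {μ} × {15}, {λ, μ} × {15}, {μ} × {14, 16}, {μ} × {14, 15, 16}, {λ, μ} × {14, 16}, {λ, μ} × {14, 15, 16}}; |τ_{X×Y}| = 9.

Enumerate products U × V with U ∈ τ_X, V ∈ τ_Y (deduplicated):
  ∅ × ∅ = {} (∅)
  {μ} × {15} = {(μ,15)}
  {λ, μ} × {15} = {(λ,15), (μ,15)}
  {μ} × {14, 16} = {(μ,14), (μ,16)}
  {μ} × {14, 15, 16} = {(μ,14), (μ,15), (μ,16)}
  {λ, μ} × {14, 16} = {(λ,14), (λ,16), (μ,14), (μ,16)}
  {λ, μ} × {14, 15, 16} = {(λ,14), (λ,15), (λ,16), (μ,14), (μ,15), (μ,16)}
These 7 distinct sets form the basis B.
Close under arbitrary unions to get τ_{X×Y}; counting gives |τ_{X×Y}| = 9.


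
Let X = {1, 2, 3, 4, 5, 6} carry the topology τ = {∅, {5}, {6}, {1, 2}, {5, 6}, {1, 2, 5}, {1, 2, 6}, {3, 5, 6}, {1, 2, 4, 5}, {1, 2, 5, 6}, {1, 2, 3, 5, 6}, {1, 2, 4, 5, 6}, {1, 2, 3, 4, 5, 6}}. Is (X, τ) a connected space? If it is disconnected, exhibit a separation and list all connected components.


(X, τ) is connected.

Find clopen sets (U ∈ τ with X ∖ U ∈ τ):
  U = ∅, X ∖ U = {1, 2, 3, 4, 5, 6} — both open, so U is clopen.
  U = {1, 2, 3, 4, 5, 6}, X ∖ U = ∅ — both open, so U is clopen.
Only trivial clopens (∅ and X) exist, so (X, τ) is connected.
Compute connected components by grouping points that agree on all clopens:
  component: {1, 2, 3, 4, 5, 6}


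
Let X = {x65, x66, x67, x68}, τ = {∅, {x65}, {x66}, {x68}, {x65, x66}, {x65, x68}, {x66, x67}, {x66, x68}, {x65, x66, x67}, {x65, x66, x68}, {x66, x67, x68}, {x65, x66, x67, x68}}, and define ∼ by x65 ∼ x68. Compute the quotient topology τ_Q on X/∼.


X/∼ = {[x65=x68], [x66], [x67]}; |τ_Q| = 6.

Equivalence classes: [x65=x68], [x66], [x67].
Quotient map π: X → X/∼ sends x65 ↦ [x65=x68], x66 ↦ [x66], x67 ↦ [x67], x68 ↦ [x65=x68].
For each subset V ⊆ X/∼, compute π^{-1}(V) ⊆ X and check whether π^{-1}(V) ∈ τ. V is open in τ_Q iff π^{-1}(V) ∈ τ.
  V = {}: π^{-1}(V) = ∅ ∈ τ ✓.
  V = {[x65=x68]}: π^{-1}(V) = {x65, x68} ∈ τ ✓.
  V = {[x66]}: π^{-1}(V) = {x66} ∈ τ ✓.
  V = {[x65=x68], [x66]}: π^{-1}(V) = {x65, x66, x68} ∈ τ ✓.
  V = {[x67]}: π^{-1}(V) = {x67} ∉ τ ✗.
  V = {[x65=x68], [x67]}: π^{-1}(V) = {x65, x67, x68} ∉ τ ✗.
  V = {[x66], [x67]}: π^{-1}(V) = {x66, x67} ∈ τ ✓.
  V = {[x65=x68], [x66], [x67]}: π^{-1}(V) = {x65, x66, x67, x68} ∈ τ ✓.
Open sets in the quotient: τ_Q = {{}, {[x65=x68]}, {[x66]}, {[x65=x68], [x66]}, {[x66], [x67]}, {[x65=x68], [x66], [x67]}} (6 elements).


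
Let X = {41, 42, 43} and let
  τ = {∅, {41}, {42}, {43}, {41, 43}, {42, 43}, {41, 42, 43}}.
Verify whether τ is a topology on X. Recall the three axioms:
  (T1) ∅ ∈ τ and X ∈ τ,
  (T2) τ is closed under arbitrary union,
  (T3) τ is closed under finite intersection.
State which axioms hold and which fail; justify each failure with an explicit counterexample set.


τ is NOT a topology on X.

Axiom (T1): ∅ ∈ τ? Yes; X ∈ τ? Yes.
Axiom (T2/T3): check pairwise unions and intersections of members of τ.
Counterexample for (T2): {41} ∪ {42} = {41, 42} ∉ τ. Therefore τ is NOT a topology.


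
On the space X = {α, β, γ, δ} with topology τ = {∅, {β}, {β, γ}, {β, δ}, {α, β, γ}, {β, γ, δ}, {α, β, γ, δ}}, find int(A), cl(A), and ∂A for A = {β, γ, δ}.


int(A) = {β, γ, δ}, cl(A) = {α, β, γ, δ}, ∂A = {α}.

Closed sets in (X, τ) are complements of opens:
  closed(X, τ) = {∅, {α}, {δ}, {α, γ}, {α, δ}, {α, γ, δ}, {α, β, γ, δ}}.
int(A) = ⋃ {U ∈ τ : U ⊆ A}. Opens contained in A: ∅, {β}, {β, γ}, {β, δ}, {β, γ, δ}.
Taking the union of these: int(A) = {β, γ, δ}.
cl(A) = ⋂ {C closed : A ⊆ C}. Closed sets containing A: {α, β, γ, δ}.
Intersecting these: cl(A) = {α, β, γ, δ}.
∂A = cl(A) ∖ int(A) = {α, β, γ, δ} ∖ {β, γ, δ} = {α}.


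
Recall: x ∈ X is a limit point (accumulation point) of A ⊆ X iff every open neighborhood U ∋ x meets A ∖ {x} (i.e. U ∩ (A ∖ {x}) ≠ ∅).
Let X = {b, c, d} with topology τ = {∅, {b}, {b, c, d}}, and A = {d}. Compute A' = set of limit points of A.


A' = {c}

For each x ∈ X, list the open sets U ∈ τ with x ∈ U, then check whether U ∩ (A ∖ {x}) ≠ ∅ for every such U.
  x = b: open {b} ∋ x has {b} ∩ (A ∖ {b}) = ∅, so x is NOT a limit point.
  x = c: opens ∋ x are {b, c, d}; each meets A ∖ {c}, so x IS a limit point.
  x = d: open {b, c, d} ∋ x has {b, c, d} ∩ (A ∖ {d}) = ∅, so x is NOT a limit point.
Collecting: A' = {c}.


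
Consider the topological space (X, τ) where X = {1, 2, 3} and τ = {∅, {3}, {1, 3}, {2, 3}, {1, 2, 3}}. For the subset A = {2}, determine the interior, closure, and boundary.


int(A) = ∅, cl(A) = {2}, ∂A = {2}.

Closed sets in (X, τ) are complements of opens:
  closed(X, τ) = {∅, {1}, {2}, {1, 2}, {1, 2, 3}}.
int(A) = ⋃ {U ∈ τ : U ⊆ A}. Opens contained in A: ∅.
Taking the union of these: int(A) = ∅.
cl(A) = ⋂ {C closed : A ⊆ C}. Closed sets containing A: {2}, {1, 2}, {1, 2, 3}.
Intersecting these: cl(A) = {2}.
∂A = cl(A) ∖ int(A) = {2} ∖ ∅ = {2}.


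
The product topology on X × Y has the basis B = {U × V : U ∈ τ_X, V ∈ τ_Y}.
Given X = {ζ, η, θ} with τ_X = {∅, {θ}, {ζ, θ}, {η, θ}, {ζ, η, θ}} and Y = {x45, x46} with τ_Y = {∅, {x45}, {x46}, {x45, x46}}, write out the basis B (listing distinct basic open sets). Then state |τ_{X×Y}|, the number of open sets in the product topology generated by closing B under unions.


Basis B = {∅ × ∅, {θ} × {x45}, {θ} × {x46}, {ζ, θ} × {x45}, {ζ, θ} × {x46}, {η, θ} × {x45}, {η, θ} × {x46}, {θ} × {x45, x46}, {ζ, η, θ} × {x45}, {ζ, η, θ} × {x46}, {ζ, θ} × {x45, x46}, {η, θ} × {x45, x46}, {ζ, η, θ} × {x45, x46}}; |τ_{X×Y}| = 25.

Enumerate products U × V with U ∈ τ_X, V ∈ τ_Y (deduplicated):
  ∅ × ∅ = {} (∅)
  {θ} × {x45} = {(θ,x45)}
  {θ} × {x46} = {(θ,x46)}
  {ζ, θ} × {x45} = {(ζ,x45), (θ,x45)}
  {ζ, θ} × {x46} = {(ζ,x46), (θ,x46)}
  {η, θ} × {x45} = {(η,x45), (θ,x45)}
  {η, θ} × {x46} = {(η,x46), (θ,x46)}
  {θ} × {x45, x46} = {(θ,x45), (θ,x46)}
  {ζ, η, θ} × {x45} = {(ζ,x45), (η,x45), (θ,x45)}
  {ζ, η, θ} × {x46} = {(ζ,x46), (η,x46), (θ,x46)}
  {ζ, θ} × {x45, x46} = {(ζ,x45), (ζ,x46), (θ,x45), (θ,x46)}
  {η, θ} × {x45, x46} = {(η,x45), (η,x46), (θ,x45), (θ,x46)}
  {ζ, η, θ} × {x45, x46} = {(ζ,x45), (ζ,x46), (η,x45), (η,x46), (θ,x45), (θ,x46)}
These 13 distinct sets form the basis B.
Close under arbitrary unions to get τ_{X×Y}; counting gives |τ_{X×Y}| = 25.


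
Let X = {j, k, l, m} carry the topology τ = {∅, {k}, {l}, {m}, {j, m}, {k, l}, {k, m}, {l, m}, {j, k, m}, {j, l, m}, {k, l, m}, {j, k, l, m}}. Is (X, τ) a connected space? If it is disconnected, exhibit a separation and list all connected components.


(X, τ) is disconnected; components = [{k}, {l}, {j, m}].

Find clopen sets (U ∈ τ with X ∖ U ∈ τ):
  U = ∅, X ∖ U = {j, k, l, m} — both open, so U is clopen.
  U = {k}, X ∖ U = {j, l, m} — both open, so U is clopen.
  U = {l}, X ∖ U = {j, k, m} — both open, so U is clopen.
  U = {j, m}, X ∖ U = {k, l} — both open, so U is clopen.
  U = {k, l}, X ∖ U = {j, m} — both open, so U is clopen.
  U = {j, k, m}, X ∖ U = {l} — both open, so U is clopen.
  U = {j, l, m}, X ∖ U = {k} — both open, so U is clopen.
  U = {j, k, l, m}, X ∖ U = ∅ — both open, so U is clopen.
Nontrivial clopen(s) exist: e.g. {j, l, m}. So (X, τ) is disconnected.
Compute connected components by grouping points that agree on all clopens:
  component: {k}
  component: {l}
  component: {j, m}


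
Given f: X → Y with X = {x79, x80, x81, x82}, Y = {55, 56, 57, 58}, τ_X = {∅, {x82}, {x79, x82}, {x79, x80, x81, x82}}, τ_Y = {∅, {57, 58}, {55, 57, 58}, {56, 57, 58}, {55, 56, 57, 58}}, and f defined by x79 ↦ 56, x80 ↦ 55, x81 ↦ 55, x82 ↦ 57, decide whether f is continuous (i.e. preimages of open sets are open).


f is NOT continuous.

Compute f^{-1}(U) for each U ∈ τ_Y:
  U = ∅: f^{-1}(U) = ∅ ∈ τ_X ✓.
  U = {57, 58}: f^{-1}(U) = {x82} ∈ τ_X ✓.
  U = {55, 57, 58}: f^{-1}(U) = {x80, x81, x82} ∉ τ_X ✗.
  U = {56, 57, 58}: f^{-1}(U) = {x79, x82} ∈ τ_X ✓.
  U = {55, 56, 57, 58}: f^{-1}(U) = {x79, x80, x81, x82} ∈ τ_X ✓.
Found U = {55, 57, 58} with f^{-1}(U) = {x80, x81, x82} not in τ_X. Therefore f is NOT continuous.


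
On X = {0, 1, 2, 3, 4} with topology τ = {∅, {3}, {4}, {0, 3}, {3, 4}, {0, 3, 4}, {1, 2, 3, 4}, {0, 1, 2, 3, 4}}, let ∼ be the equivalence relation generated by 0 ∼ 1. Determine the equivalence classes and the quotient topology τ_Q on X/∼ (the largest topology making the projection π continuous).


X/∼ = {[0=1], [2], [3], [4]}; |τ_Q| = 5.

Equivalence classes: [0=1], [2], [3], [4].
Quotient map π: X → X/∼ sends 0 ↦ [0=1], 1 ↦ [0=1], 2 ↦ [2], 3 ↦ [3], 4 ↦ [4].
For each subset V ⊆ X/∼, compute π^{-1}(V) ⊆ X and check whether π^{-1}(V) ∈ τ. V is open in τ_Q iff π^{-1}(V) ∈ τ.
  V = {}: π^{-1}(V) = ∅ ∈ τ ✓.
  V = {[0=1]}: π^{-1}(V) = {0, 1} ∉ τ ✗.
  V = {[2]}: π^{-1}(V) = {2} ∉ τ ✗.
  V = {[0=1], [2]}: π^{-1}(V) = {0, 1, 2} ∉ τ ✗.
  V = {[3]}: π^{-1}(V) = {3} ∈ τ ✓.
  V = {[0=1], [3]}: π^{-1}(V) = {0, 1, 3} ∉ τ ✗.
  V = {[2], [3]}: π^{-1}(V) = {2, 3} ∉ τ ✗.
  V = {[0=1], [2], [3]}: π^{-1}(V) = {0, 1, 2, 3} ∉ τ ✗.
  V = {[4]}: π^{-1}(V) = {4} ∈ τ ✓.
  V = {[0=1], [4]}: π^{-1}(V) = {0, 1, 4} ∉ τ ✗.
  V = {[2], [4]}: π^{-1}(V) = {2, 4} ∉ τ ✗.
  V = {[0=1], [2], [4]}: π^{-1}(V) = {0, 1, 2, 4} ∉ τ ✗.
  V = {[3], [4]}: π^{-1}(V) = {3, 4} ∈ τ ✓.
  V = {[0=1], [3], [4]}: π^{-1}(V) = {0, 1, 3, 4} ∉ τ ✗.
  V = {[2], [3], [4]}: π^{-1}(V) = {2, 3, 4} ∉ τ ✗.
  V = {[0=1], [2], [3], [4]}: π^{-1}(V) = {0, 1, 2, 3, 4} ∈ τ ✓.
Open sets in the quotient: τ_Q = {{}, {[3]}, {[4]}, {[3], [4]}, {[0=1], [2], [3], [4]}} (5 elements).


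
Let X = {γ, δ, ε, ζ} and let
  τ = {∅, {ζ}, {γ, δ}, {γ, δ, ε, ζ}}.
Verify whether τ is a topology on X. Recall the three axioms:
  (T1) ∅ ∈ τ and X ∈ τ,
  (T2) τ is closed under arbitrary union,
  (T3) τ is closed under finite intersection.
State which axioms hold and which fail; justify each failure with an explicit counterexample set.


τ is NOT a topology on X.

Axiom (T1): ∅ ∈ τ? Yes; X ∈ τ? Yes.
Axiom (T2/T3): check pairwise unions and intersections of members of τ.
Counterexample for (T2): {ζ} ∪ {γ, δ} = {γ, δ, ζ} ∉ τ. Therefore τ is NOT a topology.


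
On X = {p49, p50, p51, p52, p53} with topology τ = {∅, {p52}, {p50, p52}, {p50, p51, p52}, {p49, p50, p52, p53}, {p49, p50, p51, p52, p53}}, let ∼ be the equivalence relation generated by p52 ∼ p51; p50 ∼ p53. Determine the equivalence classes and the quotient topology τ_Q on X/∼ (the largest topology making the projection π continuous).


X/∼ = {[p49], [p50=p53], [p51=p52]}; |τ_Q| = 2.

Equivalence classes: [p49], [p50=p53], [p51=p52].
Quotient map π: X → X/∼ sends p49 ↦ [p49], p50 ↦ [p50=p53], p51 ↦ [p51=p52], p52 ↦ [p51=p52], p53 ↦ [p50=p53].
For each subset V ⊆ X/∼, compute π^{-1}(V) ⊆ X and check whether π^{-1}(V) ∈ τ. V is open in τ_Q iff π^{-1}(V) ∈ τ.
  V = {}: π^{-1}(V) = ∅ ∈ τ ✓.
  V = {[p49]}: π^{-1}(V) = {p49} ∉ τ ✗.
  V = {[p50=p53]}: π^{-1}(V) = {p50, p53} ∉ τ ✗.
  V = {[p49], [p50=p53]}: π^{-1}(V) = {p49, p50, p53} ∉ τ ✗.
  V = {[p51=p52]}: π^{-1}(V) = {p51, p52} ∉ τ ✗.
  V = {[p49], [p51=p52]}: π^{-1}(V) = {p49, p51, p52} ∉ τ ✗.
  V = {[p50=p53], [p51=p52]}: π^{-1}(V) = {p50, p51, p52, p53} ∉ τ ✗.
  V = {[p49], [p50=p53], [p51=p52]}: π^{-1}(V) = {p49, p50, p51, p52, p53} ∈ τ ✓.
Open sets in the quotient: τ_Q = {{}, {[p49], [p50=p53], [p51=p52]}} (2 elements).


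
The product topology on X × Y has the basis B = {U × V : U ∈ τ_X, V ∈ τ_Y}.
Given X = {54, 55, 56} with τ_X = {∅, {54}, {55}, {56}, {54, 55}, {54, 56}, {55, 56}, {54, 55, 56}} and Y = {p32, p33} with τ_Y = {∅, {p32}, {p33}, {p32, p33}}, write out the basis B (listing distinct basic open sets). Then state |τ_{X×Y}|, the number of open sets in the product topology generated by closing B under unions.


Basis B = {∅ × ∅, {54} × {p32}, {54} × {p33}, {55} × {p32}, {55} × {p33}, {56} × {p32}, {56} × {p33}, {54} × {p32, p33}, {54, 55} × {p32}, {54, 56} × {p32}, {54, 55} × {p33}, {54, 56} × {p33}, {55} × {p32, p33}, {55, 56} × {p32}, {55, 56} × {p33}, {56} × {p32, p33}, {54, 55, 56} × {p32}, {54, 55, 56} × {p33}, {54, 55} × {p32, p33}, {54, 56} × {p32, p33}, {55, 56} × {p32, p33}, {54, 55, 56} × {p32, p33}}; |τ_{X×Y}| = 64.

Enumerate products U × V with U ∈ τ_X, V ∈ τ_Y (deduplicated):
  ∅ × ∅ = {} (∅)
  {54} × {p32} = {(54,p32)}
  {54} × {p33} = {(54,p33)}
  {55} × {p32} = {(55,p32)}
  {55} × {p33} = {(55,p33)}
  {56} × {p32} = {(56,p32)}
  {56} × {p33} = {(56,p33)}
  {54} × {p32, p33} = {(54,p32), (54,p33)}
  {54, 55} × {p32} = {(54,p32), (55,p32)}
  {54, 56} × {p32} = {(54,p32), (56,p32)}
  {54, 55} × {p33} = {(54,p33), (55,p33)}
  {54, 56} × {p33} = {(54,p33), (56,p33)}
  {55} × {p32, p33} = {(55,p32), (55,p33)}
  {55, 56} × {p32} = {(55,p32), (56,p32)}
  {55, 56} × {p33} = {(55,p33), (56,p33)}
  {56} × {p32, p33} = {(56,p32), (56,p33)}
  {54, 55, 56} × {p32} = {(54,p32), (55,p32), (56,p32)}
  {54, 55, 56} × {p33} = {(54,p33), (55,p33), (56,p33)}
  {54, 55} × {p32, p33} = {(54,p32), (54,p33), (55,p32), (55,p33)}
  {54, 56} × {p32, p33} = {(54,p32), (54,p33), (56,p32), (56,p33)}
  {55, 56} × {p32, p33} = {(55,p32), (55,p33), (56,p32), (56,p33)}
  {54, 55, 56} × {p32, p33} = {(54,p32), (54,p33), (55,p32), (55,p33), (56,p32), (56,p33)}
These 22 distinct sets form the basis B.
Close under arbitrary unions to get τ_{X×Y}; counting gives |τ_{X×Y}| = 64.


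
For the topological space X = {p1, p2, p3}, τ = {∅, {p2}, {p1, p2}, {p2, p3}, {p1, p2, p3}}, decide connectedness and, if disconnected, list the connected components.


(X, τ) is connected.

Find clopen sets (U ∈ τ with X ∖ U ∈ τ):
  U = ∅, X ∖ U = {p1, p2, p3} — both open, so U is clopen.
  U = {p1, p2, p3}, X ∖ U = ∅ — both open, so U is clopen.
Only trivial clopens (∅ and X) exist, so (X, τ) is connected.
Compute connected components by grouping points that agree on all clopens:
  component: {p1, p2, p3}


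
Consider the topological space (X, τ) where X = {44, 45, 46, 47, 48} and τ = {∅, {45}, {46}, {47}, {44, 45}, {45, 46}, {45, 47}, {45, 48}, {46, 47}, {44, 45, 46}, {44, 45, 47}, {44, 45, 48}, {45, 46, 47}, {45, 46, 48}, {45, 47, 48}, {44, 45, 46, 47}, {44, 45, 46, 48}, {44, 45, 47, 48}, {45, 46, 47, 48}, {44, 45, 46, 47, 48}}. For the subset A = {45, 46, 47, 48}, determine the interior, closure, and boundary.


int(A) = {45, 46, 47, 48}, cl(A) = {44, 45, 46, 47, 48}, ∂A = {44}.

Closed sets in (X, τ) are complements of opens:
  closed(X, τ) = {∅, {44}, {46}, {47}, {48}, {44, 46}, {44, 47}, {44, 48}, {46, 47}, {46, 48}, {47, 48}, {44, 45, 48}, {44, 46, 47}, {44, 46, 48}, {44, 47, 48}, {46, 47, 48}, {44, 45, 46, 48}, {44, 45, 47, 48}, {44, 46, 47, 48}, {44, 45, 46, 47, 48}}.
int(A) = ⋃ {U ∈ τ : U ⊆ A}. Opens contained in A: ∅, {45}, {46}, {47}, {45, 46}, {45, 47}, {45, 48}, {46, 47}, {45, 46, 47}, {45, 46, 48}, {45, 47, 48}, {45, 46, 47, 48}.
Taking the union of these: int(A) = {45, 46, 47, 48}.
cl(A) = ⋂ {C closed : A ⊆ C}. Closed sets containing A: {44, 45, 46, 47, 48}.
Intersecting these: cl(A) = {44, 45, 46, 47, 48}.
∂A = cl(A) ∖ int(A) = {44, 45, 46, 47, 48} ∖ {45, 46, 47, 48} = {44}.


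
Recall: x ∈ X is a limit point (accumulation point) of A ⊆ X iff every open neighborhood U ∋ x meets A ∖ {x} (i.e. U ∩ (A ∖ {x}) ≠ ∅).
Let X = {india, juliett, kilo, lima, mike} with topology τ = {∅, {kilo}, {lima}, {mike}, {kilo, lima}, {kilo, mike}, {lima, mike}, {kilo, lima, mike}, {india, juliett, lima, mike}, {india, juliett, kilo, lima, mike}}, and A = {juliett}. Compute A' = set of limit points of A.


A' = {india}

For each x ∈ X, list the open sets U ∈ τ with x ∈ U, then check whether U ∩ (A ∖ {x}) ≠ ∅ for every such U.
  x = india: opens ∋ x are {india, juliett, lima, mike}, {india, juliett, kilo, lima, mike}; each meets A ∖ {india}, so x IS a limit point.
  x = juliett: open {india, juliett, lima, mike} ∋ x has {india, juliett, lima, mike} ∩ (A ∖ {juliett}) = ∅, so x is NOT a limit point.
  x = kilo: open {kilo} ∋ x has {kilo} ∩ (A ∖ {kilo}) = ∅, so x is NOT a limit point.
  x = lima: open {lima} ∋ x has {lima} ∩ (A ∖ {lima}) = ∅, so x is NOT a limit point.
  x = mike: open {mike} ∋ x has {mike} ∩ (A ∖ {mike}) = ∅, so x is NOT a limit point.
Collecting: A' = {india}.


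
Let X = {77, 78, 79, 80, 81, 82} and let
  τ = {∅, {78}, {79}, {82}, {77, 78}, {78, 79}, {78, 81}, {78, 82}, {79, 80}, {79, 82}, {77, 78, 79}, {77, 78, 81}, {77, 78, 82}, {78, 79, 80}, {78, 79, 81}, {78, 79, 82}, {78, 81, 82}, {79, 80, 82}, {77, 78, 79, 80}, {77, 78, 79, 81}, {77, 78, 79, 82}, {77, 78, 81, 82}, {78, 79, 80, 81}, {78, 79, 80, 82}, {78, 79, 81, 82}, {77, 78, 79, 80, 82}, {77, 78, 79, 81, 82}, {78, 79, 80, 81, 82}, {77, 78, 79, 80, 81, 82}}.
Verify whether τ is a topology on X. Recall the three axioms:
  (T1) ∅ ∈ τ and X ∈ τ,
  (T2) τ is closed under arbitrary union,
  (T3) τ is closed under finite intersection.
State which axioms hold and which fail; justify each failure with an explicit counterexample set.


τ is NOT a topology on X.

Axiom (T1): ∅ ∈ τ? Yes; X ∈ τ? Yes.
Axiom (T2/T3): check pairwise unions and intersections of members of τ.
Counterexample for (T2): {77, 78} ∪ {78, 79, 80, 81} = {77, 78, 79, 80, 81} ∉ τ. Therefore τ is NOT a topology.


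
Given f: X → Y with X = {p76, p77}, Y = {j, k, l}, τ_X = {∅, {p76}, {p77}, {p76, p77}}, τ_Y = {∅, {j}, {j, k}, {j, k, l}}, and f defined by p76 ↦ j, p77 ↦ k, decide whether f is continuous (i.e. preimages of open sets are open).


f IS continuous.

Compute f^{-1}(U) for each U ∈ τ_Y:
  U = ∅: f^{-1}(U) = ∅ ∈ τ_X ✓.
  U = {j}: f^{-1}(U) = {p76} ∈ τ_X ✓.
  U = {j, k}: f^{-1}(U) = {p76, p77} ∈ τ_X ✓.
  U = {j, k, l}: f^{-1}(U) = {p76, p77} ∈ τ_X ✓.
Every preimage lies in τ_X, so f IS continuous.


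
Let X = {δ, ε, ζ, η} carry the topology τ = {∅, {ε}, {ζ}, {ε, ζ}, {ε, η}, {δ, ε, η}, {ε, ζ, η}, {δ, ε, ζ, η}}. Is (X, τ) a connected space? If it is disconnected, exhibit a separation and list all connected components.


(X, τ) is disconnected; components = [{ζ}, {δ, ε, η}].

Find clopen sets (U ∈ τ with X ∖ U ∈ τ):
  U = ∅, X ∖ U = {δ, ε, ζ, η} — both open, so U is clopen.
  U = {ζ}, X ∖ U = {δ, ε, η} — both open, so U is clopen.
  U = {δ, ε, η}, X ∖ U = {ζ} — both open, so U is clopen.
  U = {δ, ε, ζ, η}, X ∖ U = ∅ — both open, so U is clopen.
Nontrivial clopen(s) exist: e.g. {ζ}. So (X, τ) is disconnected.
Compute connected components by grouping points that agree on all clopens:
  component: {ζ}
  component: {δ, ε, η}


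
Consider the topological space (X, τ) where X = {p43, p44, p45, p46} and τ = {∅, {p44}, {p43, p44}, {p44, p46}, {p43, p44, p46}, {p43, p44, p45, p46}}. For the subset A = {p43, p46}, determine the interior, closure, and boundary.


int(A) = ∅, cl(A) = {p43, p45, p46}, ∂A = {p43, p45, p46}.

Closed sets in (X, τ) are complements of opens:
  closed(X, τ) = {∅, {p45}, {p43, p45}, {p45, p46}, {p43, p45, p46}, {p43, p44, p45, p46}}.
int(A) = ⋃ {U ∈ τ : U ⊆ A}. Opens contained in A: ∅.
Taking the union of these: int(A) = ∅.
cl(A) = ⋂ {C closed : A ⊆ C}. Closed sets containing A: {p43, p45, p46}, {p43, p44, p45, p46}.
Intersecting these: cl(A) = {p43, p45, p46}.
∂A = cl(A) ∖ int(A) = {p43, p45, p46} ∖ ∅ = {p43, p45, p46}.


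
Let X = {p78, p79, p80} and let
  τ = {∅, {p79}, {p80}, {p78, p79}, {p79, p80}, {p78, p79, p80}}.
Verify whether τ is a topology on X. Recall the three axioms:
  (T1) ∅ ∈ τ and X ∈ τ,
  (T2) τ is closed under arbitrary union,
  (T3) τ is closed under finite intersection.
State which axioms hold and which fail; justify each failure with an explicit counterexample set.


τ IS a topology on X.

Axiom (T1): ∅ ∈ τ? Yes; X ∈ τ? Yes.
Axiom (T2/T3): check pairwise unions and intersections of members of τ.
All pairwise intersections and unions checked — each lies in τ. Therefore τ satisfies (T1), (T2), (T3): it IS a topology on X.


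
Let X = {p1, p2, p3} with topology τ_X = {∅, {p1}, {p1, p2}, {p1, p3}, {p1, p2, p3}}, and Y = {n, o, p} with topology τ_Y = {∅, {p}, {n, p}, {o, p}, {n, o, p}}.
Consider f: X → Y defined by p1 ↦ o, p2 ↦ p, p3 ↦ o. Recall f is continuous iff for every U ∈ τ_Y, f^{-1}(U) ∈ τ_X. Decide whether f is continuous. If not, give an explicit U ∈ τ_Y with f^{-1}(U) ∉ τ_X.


f is NOT continuous.

Compute f^{-1}(U) for each U ∈ τ_Y:
  U = ∅: f^{-1}(U) = ∅ ∈ τ_X ✓.
  U = {p}: f^{-1}(U) = {p2} ∉ τ_X ✗.
  U = {n, p}: f^{-1}(U) = {p2} ∉ τ_X ✗.
  U = {o, p}: f^{-1}(U) = {p1, p2, p3} ∈ τ_X ✓.
  U = {n, o, p}: f^{-1}(U) = {p1, p2, p3} ∈ τ_X ✓.
Found U = {p} with f^{-1}(U) = {p2} not in τ_X. Therefore f is NOT continuous.


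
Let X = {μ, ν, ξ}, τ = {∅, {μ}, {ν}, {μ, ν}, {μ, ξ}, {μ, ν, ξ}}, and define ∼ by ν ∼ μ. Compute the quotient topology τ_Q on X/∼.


X/∼ = {[μ=ν], [ξ]}; |τ_Q| = 3.

Equivalence classes: [μ=ν], [ξ].
Quotient map π: X → X/∼ sends μ ↦ [μ=ν], ν ↦ [μ=ν], ξ ↦ [ξ].
For each subset V ⊆ X/∼, compute π^{-1}(V) ⊆ X and check whether π^{-1}(V) ∈ τ. V is open in τ_Q iff π^{-1}(V) ∈ τ.
  V = {}: π^{-1}(V) = ∅ ∈ τ ✓.
  V = {[μ=ν]}: π^{-1}(V) = {μ, ν} ∈ τ ✓.
  V = {[ξ]}: π^{-1}(V) = {ξ} ∉ τ ✗.
  V = {[μ=ν], [ξ]}: π^{-1}(V) = {μ, ν, ξ} ∈ τ ✓.
Open sets in the quotient: τ_Q = {{}, {[μ=ν]}, {[μ=ν], [ξ]}} (3 elements).


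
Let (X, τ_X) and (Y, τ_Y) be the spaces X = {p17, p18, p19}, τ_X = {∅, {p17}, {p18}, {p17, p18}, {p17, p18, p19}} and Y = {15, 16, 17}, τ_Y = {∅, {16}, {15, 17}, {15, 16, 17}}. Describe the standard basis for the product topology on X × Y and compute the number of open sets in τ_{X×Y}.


Basis B = {∅ × ∅, {p17} × {16}, {p18} × {16}, {p17} × {15, 17}, {p17, p18} × {16}, {p18} × {15, 17}, {p17} × {15, 16, 17}, {p17, p18, p19} × {16}, {p18} × {15, 16, 17}, {p17, p18} × {15, 17}, {p17, p18} × {15, 16, 17}, {p17, p18, p19} × {15, 17}, {p17, p18, p19} × {15, 16, 17}}; |τ_{X×Y}| = 25.

Enumerate products U × V with U ∈ τ_X, V ∈ τ_Y (deduplicated):
  ∅ × ∅ = {} (∅)
  {p17} × {16} = {(p17,16)}
  {p18} × {16} = {(p18,16)}
  {p17} × {15, 17} = {(p17,15), (p17,17)}
  {p17, p18} × {16} = {(p17,16), (p18,16)}
  {p18} × {15, 17} = {(p18,15), (p18,17)}
  {p17} × {15, 16, 17} = {(p17,15), (p17,16), (p17,17)}
  {p17, p18, p19} × {16} = {(p17,16), (p18,16), (p19,16)}
  {p18} × {15, 16, 17} = {(p18,15), (p18,16), (p18,17)}
  {p17, p18} × {15, 17} = {(p17,15), (p17,17), (p18,15), (p18,17)}
  {p17, p18} × {15, 16, 17} = {(p17,15), (p17,16), (p17,17), (p18,15), (p18,16), (p18,17)}
  {p17, p18, p19} × {15, 17} = {(p17,15), (p17,17), (p18,15), (p18,17), (p19,15), (p19,17)}
  {p17, p18, p19} × {15, 16, 17} = {(p17,15), (p17,16), (p17,17), (p18,15), (p18,16), (p18,17), (p19,15), (p19,16), (p19,17)}
These 13 distinct sets form the basis B.
Close under arbitrary unions to get τ_{X×Y}; counting gives |τ_{X×Y}| = 25.


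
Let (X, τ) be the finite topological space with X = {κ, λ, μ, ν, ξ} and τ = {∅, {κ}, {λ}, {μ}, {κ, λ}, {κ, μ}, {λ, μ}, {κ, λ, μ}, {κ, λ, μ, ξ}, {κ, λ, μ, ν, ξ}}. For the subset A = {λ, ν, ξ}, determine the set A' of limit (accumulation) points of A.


A' = {ν, ξ}

For each x ∈ X, list the open sets U ∈ τ with x ∈ U, then check whether U ∩ (A ∖ {x}) ≠ ∅ for every such U.
  x = κ: open {κ} ∋ x has {κ} ∩ (A ∖ {κ}) = ∅, so x is NOT a limit point.
  x = λ: open {λ} ∋ x has {λ} ∩ (A ∖ {λ}) = ∅, so x is NOT a limit point.
  x = μ: open {μ} ∋ x has {μ} ∩ (A ∖ {μ}) = ∅, so x is NOT a limit point.
  x = ν: opens ∋ x are {κ, λ, μ, ν, ξ}; each meets A ∖ {ν}, so x IS a limit point.
  x = ξ: opens ∋ x are {κ, λ, μ, ξ}, {κ, λ, μ, ν, ξ}; each meets A ∖ {ξ}, so x IS a limit point.
Collecting: A' = {ν, ξ}.


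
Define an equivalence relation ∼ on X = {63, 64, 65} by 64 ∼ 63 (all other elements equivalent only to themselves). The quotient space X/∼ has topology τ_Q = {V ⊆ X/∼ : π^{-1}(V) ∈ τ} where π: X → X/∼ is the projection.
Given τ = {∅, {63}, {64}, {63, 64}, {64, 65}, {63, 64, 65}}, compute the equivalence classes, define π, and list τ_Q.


X/∼ = {[63=64], [65]}; |τ_Q| = 3.

Equivalence classes: [63=64], [65].
Quotient map π: X → X/∼ sends 63 ↦ [63=64], 64 ↦ [63=64], 65 ↦ [65].
For each subset V ⊆ X/∼, compute π^{-1}(V) ⊆ X and check whether π^{-1}(V) ∈ τ. V is open in τ_Q iff π^{-1}(V) ∈ τ.
  V = {}: π^{-1}(V) = ∅ ∈ τ ✓.
  V = {[63=64]}: π^{-1}(V) = {63, 64} ∈ τ ✓.
  V = {[65]}: π^{-1}(V) = {65} ∉ τ ✗.
  V = {[63=64], [65]}: π^{-1}(V) = {63, 64, 65} ∈ τ ✓.
Open sets in the quotient: τ_Q = {{}, {[63=64]}, {[63=64], [65]}} (3 elements).


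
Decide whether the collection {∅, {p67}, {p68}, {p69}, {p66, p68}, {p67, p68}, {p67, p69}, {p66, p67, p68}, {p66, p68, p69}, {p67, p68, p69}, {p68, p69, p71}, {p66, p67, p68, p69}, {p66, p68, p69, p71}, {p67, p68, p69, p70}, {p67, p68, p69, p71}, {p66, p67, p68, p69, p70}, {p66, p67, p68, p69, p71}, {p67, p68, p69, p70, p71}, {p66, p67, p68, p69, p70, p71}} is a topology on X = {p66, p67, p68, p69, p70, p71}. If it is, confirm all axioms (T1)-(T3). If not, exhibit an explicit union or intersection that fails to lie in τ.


τ is NOT a topology on X.

Axiom (T1): ∅ ∈ τ? Yes; X ∈ τ? Yes.
Axiom (T2/T3): check pairwise unions and intersections of members of τ.
Counterexample for (T2): {p68} ∪ {p69} = {p68, p69} ∉ τ. Therefore τ is NOT a topology.


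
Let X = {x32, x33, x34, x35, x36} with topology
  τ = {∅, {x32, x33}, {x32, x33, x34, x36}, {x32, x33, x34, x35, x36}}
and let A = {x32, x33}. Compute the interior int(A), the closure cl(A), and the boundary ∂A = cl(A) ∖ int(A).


int(A) = {x32, x33}, cl(A) = {x32, x33, x34, x35, x36}, ∂A = {x34, x35, x36}.

Closed sets in (X, τ) are complements of opens:
  closed(X, τ) = {∅, {x35}, {x34, x35, x36}, {x32, x33, x34, x35, x36}}.
int(A) = ⋃ {U ∈ τ : U ⊆ A}. Opens contained in A: ∅, {x32, x33}.
Taking the union of these: int(A) = {x32, x33}.
cl(A) = ⋂ {C closed : A ⊆ C}. Closed sets containing A: {x32, x33, x34, x35, x36}.
Intersecting these: cl(A) = {x32, x33, x34, x35, x36}.
∂A = cl(A) ∖ int(A) = {x32, x33, x34, x35, x36} ∖ {x32, x33} = {x34, x35, x36}.
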